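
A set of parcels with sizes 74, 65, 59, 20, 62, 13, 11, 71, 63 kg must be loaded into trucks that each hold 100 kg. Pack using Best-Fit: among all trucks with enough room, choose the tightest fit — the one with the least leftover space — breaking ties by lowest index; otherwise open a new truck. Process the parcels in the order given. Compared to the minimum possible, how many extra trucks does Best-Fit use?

Best-Fit: [74,20] [65,13,11] [59] [62] [71] [63] → 6 trucks.
6 parcels exceed 50 kg (half the capacity), and no two of those can share a truck, so at least 6 trucks are needed.
So 6 is already optimal.

0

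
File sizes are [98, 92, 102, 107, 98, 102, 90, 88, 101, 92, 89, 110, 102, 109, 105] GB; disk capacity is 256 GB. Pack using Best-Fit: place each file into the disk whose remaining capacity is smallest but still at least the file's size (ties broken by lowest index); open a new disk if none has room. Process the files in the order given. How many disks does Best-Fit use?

disk 1: place 98 GB, 158 GB left
disk 1: place 92 GB, 66 GB left
disk 2: place 102 GB, 154 GB left
disk 2: place 107 GB, 47 GB left
disk 3: place 98 GB, 158 GB left
disk 3: place 102 GB, 56 GB left
disk 4: place 90 GB, 166 GB left
disk 4: place 88 GB, 78 GB left
disk 5: place 101 GB, 155 GB left
disk 5: place 92 GB, 63 GB left
disk 6: place 89 GB, 167 GB left
disk 6: place 110 GB, 57 GB left
disk 7: place 102 GB, 154 GB left
disk 7: place 109 GB, 45 GB left
disk 8: place 105 GB, 151 GB left

8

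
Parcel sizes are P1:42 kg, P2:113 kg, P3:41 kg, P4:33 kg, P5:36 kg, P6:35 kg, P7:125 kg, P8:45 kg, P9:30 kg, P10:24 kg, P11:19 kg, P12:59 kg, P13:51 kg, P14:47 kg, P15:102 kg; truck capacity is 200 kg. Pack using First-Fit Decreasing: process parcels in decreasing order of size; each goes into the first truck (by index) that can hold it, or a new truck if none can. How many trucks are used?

5 trucks

Sorted descending: 125, 113, 102, 59, 51, 47, 45, 42, 41, 36, 35, 33, 30, 24, 19.
125 kg → truck 1 (remaining 75 kg)
113 kg → truck 2 (remaining 87 kg)
102 kg → truck 3 (remaining 98 kg)
59 kg → truck 1 (remaining 16 kg)
51 kg → truck 2 (remaining 36 kg)
47 kg → truck 3 (remaining 51 kg)
45 kg → truck 3 (remaining 6 kg)
42 kg → truck 4 (remaining 158 kg)
41 kg → truck 4 (remaining 117 kg)
36 kg → truck 2 (remaining 0 kg)
35 kg → truck 4 (remaining 82 kg)
33 kg → truck 4 (remaining 49 kg)
30 kg → truck 4 (remaining 19 kg)
24 kg → truck 5 (remaining 176 kg)
19 kg → truck 4 (remaining 0 kg)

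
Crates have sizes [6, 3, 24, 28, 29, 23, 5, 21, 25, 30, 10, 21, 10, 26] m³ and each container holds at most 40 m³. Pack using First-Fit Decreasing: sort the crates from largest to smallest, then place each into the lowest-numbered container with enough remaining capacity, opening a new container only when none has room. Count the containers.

9

Sorted descending: 30, 29, 28, 26, 25, 24, 23, 21, 21, 10, 10, 6, 5, 3.
container 1: place 30 m³, 10 m³ left
container 2: place 29 m³, 11 m³ left
container 3: place 28 m³, 12 m³ left
container 4: place 26 m³, 14 m³ left
container 5: place 25 m³, 15 m³ left
container 6: place 24 m³, 16 m³ left
container 7: place 23 m³, 17 m³ left
container 8: place 21 m³, 19 m³ left
container 9: place 21 m³, 19 m³ left
container 1: place 10 m³, 0 m³ left
container 2: place 10 m³, 1 m³ left
container 3: place 6 m³, 6 m³ left
container 3: place 5 m³, 1 m³ left
container 4: place 3 m³, 11 m³ left
Final containers: [30,10] [29,10] [28,6,5] [26,3] [25] [24] [23] [21] [21].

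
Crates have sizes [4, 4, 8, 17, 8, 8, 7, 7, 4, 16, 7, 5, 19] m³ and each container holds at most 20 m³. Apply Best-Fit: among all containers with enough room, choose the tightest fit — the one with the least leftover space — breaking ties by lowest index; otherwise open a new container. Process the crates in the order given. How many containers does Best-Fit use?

7 containers

Put 4 m³ in container 1; 16 m³ remain.
Put 4 m³ in container 1; 12 m³ remain.
Put 8 m³ in container 1; 4 m³ remain.
Put 17 m³ in container 2; 3 m³ remain.
Put 8 m³ in container 3; 12 m³ remain.
Put 8 m³ in container 3; 4 m³ remain.
Put 7 m³ in container 4; 13 m³ remain.
Put 7 m³ in container 4; 6 m³ remain.
Put 4 m³ in container 1; 0 m³ remain.
Put 16 m³ in container 5; 4 m³ remain.
Put 7 m³ in container 6; 13 m³ remain.
Put 5 m³ in container 4; 1 m³ remain.
Put 19 m³ in container 7; 1 m³ remain.
Final containers: [4,4,8,4] [17] [8,8] [7,7,5] [16] [7] [19].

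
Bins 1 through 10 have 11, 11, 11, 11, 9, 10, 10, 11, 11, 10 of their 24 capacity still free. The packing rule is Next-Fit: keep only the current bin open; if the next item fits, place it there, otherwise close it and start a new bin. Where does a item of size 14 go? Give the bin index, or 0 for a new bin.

0

Next-Fit only looks at bin 10, which has 10 free.
14 does not fit, so a new bin is opened.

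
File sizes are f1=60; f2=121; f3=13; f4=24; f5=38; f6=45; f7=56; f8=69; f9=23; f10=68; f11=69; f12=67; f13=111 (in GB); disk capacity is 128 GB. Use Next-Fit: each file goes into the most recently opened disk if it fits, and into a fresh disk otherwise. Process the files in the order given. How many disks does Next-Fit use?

8 disks

Put f1 (60 GB) in disk 1; 68 GB remain.
Put f2 (121 GB) in disk 2; 7 GB remain.
Put f3 (13 GB) in disk 3; 115 GB remain.
Put f4 (24 GB) in disk 3; 91 GB remain.
Put f5 (38 GB) in disk 3; 53 GB remain.
Put f6 (45 GB) in disk 3; 8 GB remain.
Put f7 (56 GB) in disk 4; 72 GB remain.
Put f8 (69 GB) in disk 4; 3 GB remain.
Put f9 (23 GB) in disk 5; 105 GB remain.
Put f10 (68 GB) in disk 5; 37 GB remain.
Put f11 (69 GB) in disk 6; 59 GB remain.
Put f12 (67 GB) in disk 7; 61 GB remain.
Put f13 (111 GB) in disk 8; 17 GB remain.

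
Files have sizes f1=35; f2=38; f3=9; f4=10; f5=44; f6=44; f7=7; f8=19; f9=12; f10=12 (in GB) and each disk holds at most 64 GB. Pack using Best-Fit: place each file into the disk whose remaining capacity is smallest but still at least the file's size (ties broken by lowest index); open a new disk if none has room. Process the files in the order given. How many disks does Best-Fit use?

4

disk 1: place f1 (35 GB), 29 GB left
disk 2: place f2 (38 GB), 26 GB left
disk 2: place f3 (9 GB), 17 GB left
disk 2: place f4 (10 GB), 7 GB left
disk 3: place f5 (44 GB), 20 GB left
disk 4: place f6 (44 GB), 20 GB left
disk 2: place f7 (7 GB), 0 GB left
disk 3: place f8 (19 GB), 1 GB left
disk 4: place f9 (12 GB), 8 GB left
disk 1: place f10 (12 GB), 17 GB left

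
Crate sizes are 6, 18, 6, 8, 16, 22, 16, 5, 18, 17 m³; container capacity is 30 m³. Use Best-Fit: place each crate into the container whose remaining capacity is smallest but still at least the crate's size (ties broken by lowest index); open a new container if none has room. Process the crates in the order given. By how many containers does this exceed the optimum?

Best-Fit: [6,18,6] [8,16,5] [22] [16] [18] [17] → 6 containers.
6 crates exceed 15 m³ (half the capacity), and no two of those can share a container, so at least 6 containers are needed.
So 6 is already optimal.

0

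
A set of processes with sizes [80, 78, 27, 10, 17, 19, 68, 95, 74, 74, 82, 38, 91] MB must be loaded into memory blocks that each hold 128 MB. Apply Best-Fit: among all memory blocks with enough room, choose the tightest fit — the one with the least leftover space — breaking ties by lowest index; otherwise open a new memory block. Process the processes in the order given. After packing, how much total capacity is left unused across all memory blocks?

271

memory block 1: place 80 MB, 48 MB left
memory block 2: place 78 MB, 50 MB left
memory block 1: place 27 MB, 21 MB left
memory block 1: place 10 MB, 11 MB left
memory block 2: place 17 MB, 33 MB left
memory block 2: place 19 MB, 14 MB left
memory block 3: place 68 MB, 60 MB left
memory block 4: place 95 MB, 33 MB left
memory block 5: place 74 MB, 54 MB left
memory block 6: place 74 MB, 54 MB left
memory block 7: place 82 MB, 46 MB left
memory block 7: place 38 MB, 8 MB left
memory block 8: place 91 MB, 37 MB left
8 memory blocks × 128 MB = 1024 MB; used 753 MB; unused 271 MB.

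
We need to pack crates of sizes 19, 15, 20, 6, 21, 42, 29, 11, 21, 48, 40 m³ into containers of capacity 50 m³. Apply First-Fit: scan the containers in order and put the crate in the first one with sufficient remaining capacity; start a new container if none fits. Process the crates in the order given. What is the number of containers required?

Put 19 m³ in container 1; 31 m³ remain.
Put 15 m³ in container 1; 16 m³ remain.
Put 20 m³ in container 2; 30 m³ remain.
Put 6 m³ in container 1; 10 m³ remain.
Put 21 m³ in container 2; 9 m³ remain.
Put 42 m³ in container 3; 8 m³ remain.
Put 29 m³ in container 4; 21 m³ remain.
Put 11 m³ in container 4; 10 m³ remain.
Put 21 m³ in container 5; 29 m³ remain.
Put 48 m³ in container 6; 2 m³ remain.
Put 40 m³ in container 7; 10 m³ remain.
Final containers: [19,15,6] [20,21] [42] [29,11] [21] [48] [40].

7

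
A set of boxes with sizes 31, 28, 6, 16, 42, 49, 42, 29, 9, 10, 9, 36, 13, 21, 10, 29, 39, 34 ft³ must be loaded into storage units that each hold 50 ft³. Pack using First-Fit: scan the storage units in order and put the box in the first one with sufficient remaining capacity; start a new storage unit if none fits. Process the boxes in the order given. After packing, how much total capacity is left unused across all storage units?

31 ft³ → storage unit 1 (remaining 19 ft³)
28 ft³ → storage unit 2 (remaining 22 ft³)
6 ft³ → storage unit 1 (remaining 13 ft³)
16 ft³ → storage unit 2 (remaining 6 ft³)
42 ft³ → storage unit 3 (remaining 8 ft³)
49 ft³ → storage unit 4 (remaining 1 ft³)
42 ft³ → storage unit 5 (remaining 8 ft³)
29 ft³ → storage unit 6 (remaining 21 ft³)
9 ft³ → storage unit 1 (remaining 4 ft³)
10 ft³ → storage unit 6 (remaining 11 ft³)
9 ft³ → storage unit 6 (remaining 2 ft³)
36 ft³ → storage unit 7 (remaining 14 ft³)
13 ft³ → storage unit 7 (remaining 1 ft³)
21 ft³ → storage unit 8 (remaining 29 ft³)
10 ft³ → storage unit 8 (remaining 19 ft³)
29 ft³ → storage unit 9 (remaining 21 ft³)
39 ft³ → storage unit 10 (remaining 11 ft³)
34 ft³ → storage unit 11 (remaining 16 ft³)
11 storage units × 50 ft³ = 550 ft³; used 453 ft³; unused 97 ft³.

97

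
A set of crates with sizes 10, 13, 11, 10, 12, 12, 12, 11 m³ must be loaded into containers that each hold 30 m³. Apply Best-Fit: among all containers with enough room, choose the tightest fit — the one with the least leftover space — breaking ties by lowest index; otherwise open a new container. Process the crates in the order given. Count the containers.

container 1: place 10 m³, 20 m³ left
container 1: place 13 m³, 7 m³ left
container 2: place 11 m³, 19 m³ left
container 2: place 10 m³, 9 m³ left
container 3: place 12 m³, 18 m³ left
container 3: place 12 m³, 6 m³ left
container 4: place 12 m³, 18 m³ left
container 4: place 11 m³, 7 m³ left
Final containers: [10,13] [11,10] [12,12] [12,11].

4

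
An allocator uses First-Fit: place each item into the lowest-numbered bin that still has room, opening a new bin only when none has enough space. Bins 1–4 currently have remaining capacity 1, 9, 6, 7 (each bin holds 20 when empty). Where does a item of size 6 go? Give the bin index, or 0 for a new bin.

Bins with room: bin 2 (9), bin 3 (6), bin 4 (7).
The first with room is bin 2.

2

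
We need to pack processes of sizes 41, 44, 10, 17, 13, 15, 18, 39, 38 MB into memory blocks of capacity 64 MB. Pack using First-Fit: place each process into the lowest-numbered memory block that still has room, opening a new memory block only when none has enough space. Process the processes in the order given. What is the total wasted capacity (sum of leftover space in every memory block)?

85

Put 41 MB in memory block 1; 23 MB remain.
Put 44 MB in memory block 2; 20 MB remain.
Put 10 MB in memory block 1; 13 MB remain.
Put 17 MB in memory block 2; 3 MB remain.
Put 13 MB in memory block 1; 0 MB remain.
Put 15 MB in memory block 3; 49 MB remain.
Put 18 MB in memory block 3; 31 MB remain.
Put 39 MB in memory block 4; 25 MB remain.
Put 38 MB in memory block 5; 26 MB remain.
5 memory blocks × 64 MB = 320 MB; used 235 MB; unused 85 MB.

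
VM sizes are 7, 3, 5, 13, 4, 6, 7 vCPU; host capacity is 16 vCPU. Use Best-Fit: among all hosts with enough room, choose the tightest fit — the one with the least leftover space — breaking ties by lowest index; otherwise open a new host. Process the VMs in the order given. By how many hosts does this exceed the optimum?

1

Best-Fit: [7,3,5] [13] [4,6] [7] → 4 hosts.
Total size 45 vCPU; any packing needs at least ⌈45/16⌉ = 3 hosts.
An optimal packing achieves that bound: [13,3] [7,7] [6,5,4] → 3 hosts.
Excess: 4 − 3 = 1.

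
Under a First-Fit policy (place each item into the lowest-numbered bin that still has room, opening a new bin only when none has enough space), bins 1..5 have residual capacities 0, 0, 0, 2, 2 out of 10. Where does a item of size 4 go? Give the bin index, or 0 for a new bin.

No bin has ≥ 4 free, so a new bin is opened.

0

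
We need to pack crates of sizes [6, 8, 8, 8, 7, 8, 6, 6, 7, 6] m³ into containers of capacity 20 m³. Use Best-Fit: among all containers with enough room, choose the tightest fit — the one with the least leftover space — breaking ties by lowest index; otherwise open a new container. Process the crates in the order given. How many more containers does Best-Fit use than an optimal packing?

Best-Fit: [6,8,6] [8,8] [7,8] [6,7,6] → 4 containers.
Total size 70 m³; any packing needs at least ⌈70/20⌉ = 4 containers.
So 4 is already optimal.

0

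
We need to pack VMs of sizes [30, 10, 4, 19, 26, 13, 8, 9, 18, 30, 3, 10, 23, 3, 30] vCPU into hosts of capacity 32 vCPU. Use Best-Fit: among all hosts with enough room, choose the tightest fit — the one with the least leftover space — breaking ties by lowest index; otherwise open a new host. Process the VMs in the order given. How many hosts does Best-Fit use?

8 hosts

host 1: place 30 vCPU, 2 vCPU left
host 2: place 10 vCPU, 22 vCPU left
host 2: place 4 vCPU, 18 vCPU left
host 3: place 19 vCPU, 13 vCPU left
host 4: place 26 vCPU, 6 vCPU left
host 3: place 13 vCPU, 0 vCPU left
host 2: place 8 vCPU, 10 vCPU left
host 2: place 9 vCPU, 1 vCPU left
host 5: place 18 vCPU, 14 vCPU left
host 6: place 30 vCPU, 2 vCPU left
host 4: place 3 vCPU, 3 vCPU left
host 5: place 10 vCPU, 4 vCPU left
host 7: place 23 vCPU, 9 vCPU left
host 4: place 3 vCPU, 0 vCPU left
host 8: place 30 vCPU, 2 vCPU left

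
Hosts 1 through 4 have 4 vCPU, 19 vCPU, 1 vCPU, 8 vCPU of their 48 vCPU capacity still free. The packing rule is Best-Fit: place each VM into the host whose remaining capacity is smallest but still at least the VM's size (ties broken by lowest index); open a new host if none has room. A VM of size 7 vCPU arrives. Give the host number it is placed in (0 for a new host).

Hosts with room: host 2 (19 vCPU), host 4 (8 vCPU).
Tightest fit is host 4 with 8 vCPU free.

4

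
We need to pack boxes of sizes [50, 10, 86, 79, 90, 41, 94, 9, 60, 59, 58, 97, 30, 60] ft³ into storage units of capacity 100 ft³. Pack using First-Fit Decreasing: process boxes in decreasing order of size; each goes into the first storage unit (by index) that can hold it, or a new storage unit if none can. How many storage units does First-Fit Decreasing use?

Sorted descending: 97, 94, 90, 86, 79, 60, 60, 59, 58, 50, 41, 30, 10, 9.
Put 97 ft³ in storage unit 1; 3 ft³ remain.
Put 94 ft³ in storage unit 2; 6 ft³ remain.
Put 90 ft³ in storage unit 3; 10 ft³ remain.
Put 86 ft³ in storage unit 4; 14 ft³ remain.
Put 79 ft³ in storage unit 5; 21 ft³ remain.
Put 60 ft³ in storage unit 6; 40 ft³ remain.
Put 60 ft³ in storage unit 7; 40 ft³ remain.
Put 59 ft³ in storage unit 8; 41 ft³ remain.
Put 58 ft³ in storage unit 9; 42 ft³ remain.
Put 50 ft³ in storage unit 10; 50 ft³ remain.
Put 41 ft³ in storage unit 8; 0 ft³ remain.
Put 30 ft³ in storage unit 6; 10 ft³ remain.
Put 10 ft³ in storage unit 3; 0 ft³ remain.
Put 9 ft³ in storage unit 4; 5 ft³ remain.

10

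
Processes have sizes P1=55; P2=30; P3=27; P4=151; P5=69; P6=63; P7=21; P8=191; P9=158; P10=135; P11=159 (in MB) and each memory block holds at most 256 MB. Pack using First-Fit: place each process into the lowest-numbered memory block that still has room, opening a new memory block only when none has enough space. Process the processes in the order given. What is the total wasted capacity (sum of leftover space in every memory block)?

477

P1 (55 MB) → memory block 1 (remaining 201 MB)
P2 (30 MB) → memory block 1 (remaining 171 MB)
P3 (27 MB) → memory block 1 (remaining 144 MB)
P4 (151 MB) → memory block 2 (remaining 105 MB)
P5 (69 MB) → memory block 1 (remaining 75 MB)
P6 (63 MB) → memory block 1 (remaining 12 MB)
P7 (21 MB) → memory block 2 (remaining 84 MB)
P8 (191 MB) → memory block 3 (remaining 65 MB)
P9 (158 MB) → memory block 4 (remaining 98 MB)
P10 (135 MB) → memory block 5 (remaining 121 MB)
P11 (159 MB) → memory block 6 (remaining 97 MB)
6 memory blocks × 256 MB = 1536 MB; used 1059 MB; unused 477 MB.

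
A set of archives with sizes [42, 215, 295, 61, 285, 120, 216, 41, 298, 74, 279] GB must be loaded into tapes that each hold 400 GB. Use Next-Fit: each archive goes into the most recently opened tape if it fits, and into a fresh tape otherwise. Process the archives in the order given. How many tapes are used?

6 tapes

tape 1: place 42 GB, 358 GB left
tape 1: place 215 GB, 143 GB left
tape 2: place 295 GB, 105 GB left
tape 2: place 61 GB, 44 GB left
tape 3: place 285 GB, 115 GB left
tape 4: place 120 GB, 280 GB left
tape 4: place 216 GB, 64 GB left
tape 4: place 41 GB, 23 GB left
tape 5: place 298 GB, 102 GB left
tape 5: place 74 GB, 28 GB left
tape 6: place 279 GB, 121 GB left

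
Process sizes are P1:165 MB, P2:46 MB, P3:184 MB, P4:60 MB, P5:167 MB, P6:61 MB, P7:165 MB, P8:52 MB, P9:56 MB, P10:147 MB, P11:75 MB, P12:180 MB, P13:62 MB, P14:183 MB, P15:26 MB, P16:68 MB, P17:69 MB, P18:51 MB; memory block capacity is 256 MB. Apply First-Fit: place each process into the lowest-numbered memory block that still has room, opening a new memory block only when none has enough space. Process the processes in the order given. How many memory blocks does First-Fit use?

Put P1 (165 MB) in memory block 1; 91 MB remain.
Put P2 (46 MB) in memory block 1; 45 MB remain.
Put P3 (184 MB) in memory block 2; 72 MB remain.
Put P4 (60 MB) in memory block 2; 12 MB remain.
Put P5 (167 MB) in memory block 3; 89 MB remain.
Put P6 (61 MB) in memory block 3; 28 MB remain.
Put P7 (165 MB) in memory block 4; 91 MB remain.
Put P8 (52 MB) in memory block 4; 39 MB remain.
Put P9 (56 MB) in memory block 5; 200 MB remain.
Put P10 (147 MB) in memory block 5; 53 MB remain.
Put P11 (75 MB) in memory block 6; 181 MB remain.
Put P12 (180 MB) in memory block 6; 1 MB remain.
Put P13 (62 MB) in memory block 7; 194 MB remain.
Put P14 (183 MB) in memory block 7; 11 MB remain.
Put P15 (26 MB) in memory block 1; 19 MB remain.
Put P16 (68 MB) in memory block 8; 188 MB remain.
Put P17 (69 MB) in memory block 8; 119 MB remain.
Put P18 (51 MB) in memory block 5; 2 MB remain.
Final memory blocks: [165,46,26] [184,60] [167,61] [165,52] [56,147,51] [75,180] [62,183] [68,69].

8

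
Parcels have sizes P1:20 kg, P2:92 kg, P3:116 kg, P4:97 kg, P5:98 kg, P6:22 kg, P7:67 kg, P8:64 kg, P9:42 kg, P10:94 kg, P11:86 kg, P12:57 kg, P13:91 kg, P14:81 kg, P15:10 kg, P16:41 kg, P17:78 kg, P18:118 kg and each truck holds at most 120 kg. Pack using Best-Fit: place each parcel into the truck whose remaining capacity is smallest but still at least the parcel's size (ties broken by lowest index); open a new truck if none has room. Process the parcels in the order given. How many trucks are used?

13

Put P1 (20 kg) in truck 1; 100 kg remain.
Put P2 (92 kg) in truck 1; 8 kg remain.
Put P3 (116 kg) in truck 2; 4 kg remain.
Put P4 (97 kg) in truck 3; 23 kg remain.
Put P5 (98 kg) in truck 4; 22 kg remain.
Put P6 (22 kg) in truck 4; 0 kg remain.
Put P7 (67 kg) in truck 5; 53 kg remain.
Put P8 (64 kg) in truck 6; 56 kg remain.
Put P9 (42 kg) in truck 5; 11 kg remain.
Put P10 (94 kg) in truck 7; 26 kg remain.
Put P11 (86 kg) in truck 8; 34 kg remain.
Put P12 (57 kg) in truck 9; 63 kg remain.
Put P13 (91 kg) in truck 10; 29 kg remain.
Put P14 (81 kg) in truck 11; 39 kg remain.
Put P15 (10 kg) in truck 5; 1 kg remain.
Put P16 (41 kg) in truck 6; 15 kg remain.
Put P17 (78 kg) in truck 12; 42 kg remain.
Put P18 (118 kg) in truck 13; 2 kg remain.
Final trucks: [20,92] [116] [97] [98,22] [67,42,10] [64,41] [94] [86] [57] [91] [81] [78] [118].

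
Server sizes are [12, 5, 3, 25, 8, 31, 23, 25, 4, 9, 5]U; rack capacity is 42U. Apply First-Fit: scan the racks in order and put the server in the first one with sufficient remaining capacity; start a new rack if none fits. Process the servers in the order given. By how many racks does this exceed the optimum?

1

First-Fit: [12,5,3,8,4,9] [25,5] [31] [23] [25] → 5 racks.
Total size 150U; any packing needs at least ⌈150/42⌉ = 4 racks.
An optimal packing achieves that bound: [31,9] [25,12,5] [25,8,5,4] [23,3] → 4 racks.
Excess: 5 − 4 = 1.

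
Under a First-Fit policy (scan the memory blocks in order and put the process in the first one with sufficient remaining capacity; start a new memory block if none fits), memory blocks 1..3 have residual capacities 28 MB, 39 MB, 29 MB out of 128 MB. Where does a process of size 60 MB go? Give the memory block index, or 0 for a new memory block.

No memory block has ≥ 60 MB free, so a new memory block is opened.

0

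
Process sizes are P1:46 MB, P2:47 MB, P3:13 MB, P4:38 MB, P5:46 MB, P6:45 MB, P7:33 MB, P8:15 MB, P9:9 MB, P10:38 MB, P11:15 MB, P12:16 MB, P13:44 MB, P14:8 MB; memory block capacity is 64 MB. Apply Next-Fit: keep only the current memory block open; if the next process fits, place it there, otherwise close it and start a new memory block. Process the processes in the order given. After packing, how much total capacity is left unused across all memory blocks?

memory block 1: place P1 (46 MB), 18 MB left
memory block 2: place P2 (47 MB), 17 MB left
memory block 2: place P3 (13 MB), 4 MB left
memory block 3: place P4 (38 MB), 26 MB left
memory block 4: place P5 (46 MB), 18 MB left
memory block 5: place P6 (45 MB), 19 MB left
memory block 6: place P7 (33 MB), 31 MB left
memory block 6: place P8 (15 MB), 16 MB left
memory block 6: place P9 (9 MB), 7 MB left
memory block 7: place P10 (38 MB), 26 MB left
memory block 7: place P11 (15 MB), 11 MB left
memory block 8: place P12 (16 MB), 48 MB left
memory block 8: place P13 (44 MB), 4 MB left
memory block 9: place P14 (8 MB), 56 MB left
9 memory blocks × 64 MB = 576 MB; used 413 MB; unused 163 MB.

163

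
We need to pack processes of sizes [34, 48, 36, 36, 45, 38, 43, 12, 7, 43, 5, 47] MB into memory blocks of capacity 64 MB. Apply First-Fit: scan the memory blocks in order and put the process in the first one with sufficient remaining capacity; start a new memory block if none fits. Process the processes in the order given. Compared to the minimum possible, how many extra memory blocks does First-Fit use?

First-Fit: [34,12,7,5] [48] [36] [36] [45] [38] [43] [43] [47] → 9 memory blocks.
9 processes exceed 32 MB (half the capacity), and no two of those can share a memory block, so at least 9 memory blocks are needed.
So 9 is already optimal.

0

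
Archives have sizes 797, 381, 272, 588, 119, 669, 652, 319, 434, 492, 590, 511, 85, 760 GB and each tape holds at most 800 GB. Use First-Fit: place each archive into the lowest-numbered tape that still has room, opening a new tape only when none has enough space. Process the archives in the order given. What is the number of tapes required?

10 tapes

tape 1: place 797 GB, 3 GB left
tape 2: place 381 GB, 419 GB left
tape 2: place 272 GB, 147 GB left
tape 3: place 588 GB, 212 GB left
tape 2: place 119 GB, 28 GB left
tape 4: place 669 GB, 131 GB left
tape 5: place 652 GB, 148 GB left
tape 6: place 319 GB, 481 GB left
tape 6: place 434 GB, 47 GB left
tape 7: place 492 GB, 308 GB left
tape 8: place 590 GB, 210 GB left
tape 9: place 511 GB, 289 GB left
tape 3: place 85 GB, 127 GB left
tape 10: place 760 GB, 40 GB left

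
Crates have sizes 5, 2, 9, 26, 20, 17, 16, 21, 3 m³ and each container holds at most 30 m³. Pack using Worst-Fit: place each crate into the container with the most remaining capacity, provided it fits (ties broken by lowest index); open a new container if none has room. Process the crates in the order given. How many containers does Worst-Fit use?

container 1: place 5 m³, 25 m³ left
container 1: place 2 m³, 23 m³ left
container 1: place 9 m³, 14 m³ left
container 2: place 26 m³, 4 m³ left
container 3: place 20 m³, 10 m³ left
container 4: place 17 m³, 13 m³ left
container 5: place 16 m³, 14 m³ left
container 6: place 21 m³, 9 m³ left
container 1: place 3 m³, 11 m³ left

6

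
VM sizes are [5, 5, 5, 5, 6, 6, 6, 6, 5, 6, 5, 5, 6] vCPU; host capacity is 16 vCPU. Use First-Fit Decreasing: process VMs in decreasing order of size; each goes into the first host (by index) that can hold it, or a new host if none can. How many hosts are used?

Sorted descending: 6, 6, 6, 6, 6, 6, 5, 5, 5, 5, 5, 5, 5.
Put 6 vCPU in host 1; 10 vCPU remain.
Put 6 vCPU in host 1; 4 vCPU remain.
Put 6 vCPU in host 2; 10 vCPU remain.
Put 6 vCPU in host 2; 4 vCPU remain.
Put 6 vCPU in host 3; 10 vCPU remain.
Put 6 vCPU in host 3; 4 vCPU remain.
Put 5 vCPU in host 4; 11 vCPU remain.
Put 5 vCPU in host 4; 6 vCPU remain.
Put 5 vCPU in host 4; 1 vCPU remain.
Put 5 vCPU in host 5; 11 vCPU remain.
Put 5 vCPU in host 5; 6 vCPU remain.
Put 5 vCPU in host 5; 1 vCPU remain.
Put 5 vCPU in host 6; 11 vCPU remain.
Final hosts: [6,6] [6,6] [6,6] [5,5,5] [5,5,5] [5].

6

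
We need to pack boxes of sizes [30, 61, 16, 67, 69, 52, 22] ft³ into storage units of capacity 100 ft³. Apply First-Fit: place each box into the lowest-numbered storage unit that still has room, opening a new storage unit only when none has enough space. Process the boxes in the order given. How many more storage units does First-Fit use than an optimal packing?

First-Fit: [30,61] [16,67] [69,22] [52] → 4 storage units.
Total size 317 ft³; any packing needs at least ⌈317/100⌉ = 4 storage units.
So 4 is already optimal.

0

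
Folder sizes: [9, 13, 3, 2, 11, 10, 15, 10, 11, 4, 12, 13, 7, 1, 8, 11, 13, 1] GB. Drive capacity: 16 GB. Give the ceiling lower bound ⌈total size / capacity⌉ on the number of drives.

10 drives

Total size = 9 + 13 + 3 + 2 + 11 + 10 + 15 + 10 + 11 + 4 + 12 + 13 + 7 + 1 + 8 + 11 + 13 + 1 = 154 GB.
⌈154 / 16⌉ = 10.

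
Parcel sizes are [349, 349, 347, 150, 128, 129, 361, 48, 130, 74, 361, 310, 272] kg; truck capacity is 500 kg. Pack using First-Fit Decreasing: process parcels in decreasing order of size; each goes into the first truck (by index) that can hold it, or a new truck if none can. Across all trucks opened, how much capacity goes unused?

492

Sorted descending: 361, 361, 349, 349, 347, 310, 272, 150, 130, 129, 128, 74, 48.
Put 361 kg in truck 1; 139 kg remain.
Put 361 kg in truck 2; 139 kg remain.
Put 349 kg in truck 3; 151 kg remain.
Put 349 kg in truck 4; 151 kg remain.
Put 347 kg in truck 5; 153 kg remain.
Put 310 kg in truck 6; 190 kg remain.
Put 272 kg in truck 7; 228 kg remain.
Put 150 kg in truck 3; 1 kg remain.
Put 130 kg in truck 1; 9 kg remain.
Put 129 kg in truck 2; 10 kg remain.
Put 128 kg in truck 4; 23 kg remain.
Put 74 kg in truck 5; 79 kg remain.
Put 48 kg in truck 5; 31 kg remain.
7 trucks × 500 kg = 3500 kg; used 3008 kg; unused 492 kg.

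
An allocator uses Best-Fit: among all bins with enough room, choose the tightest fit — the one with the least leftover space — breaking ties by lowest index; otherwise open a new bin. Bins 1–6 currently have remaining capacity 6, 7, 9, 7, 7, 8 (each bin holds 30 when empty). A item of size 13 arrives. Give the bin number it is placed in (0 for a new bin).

0

No bin has ≥ 13 free, so a new bin is opened.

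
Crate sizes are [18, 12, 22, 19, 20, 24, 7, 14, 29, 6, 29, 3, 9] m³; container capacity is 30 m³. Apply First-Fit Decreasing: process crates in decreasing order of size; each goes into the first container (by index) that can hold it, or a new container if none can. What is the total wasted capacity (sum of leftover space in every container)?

28

Sorted descending: 29, 29, 24, 22, 20, 19, 18, 14, 12, 9, 7, 6, 3.
container 1: place 29 m³, 1 m³ left
container 2: place 29 m³, 1 m³ left
container 3: place 24 m³, 6 m³ left
container 4: place 22 m³, 8 m³ left
container 5: place 20 m³, 10 m³ left
container 6: place 19 m³, 11 m³ left
container 7: place 18 m³, 12 m³ left
container 8: place 14 m³, 16 m³ left
container 7: place 12 m³, 0 m³ left
container 5: place 9 m³, 1 m³ left
container 4: place 7 m³, 1 m³ left
container 3: place 6 m³, 0 m³ left
container 6: place 3 m³, 8 m³ left
8 containers × 30 m³ = 240 m³; used 212 m³; unused 28 m³.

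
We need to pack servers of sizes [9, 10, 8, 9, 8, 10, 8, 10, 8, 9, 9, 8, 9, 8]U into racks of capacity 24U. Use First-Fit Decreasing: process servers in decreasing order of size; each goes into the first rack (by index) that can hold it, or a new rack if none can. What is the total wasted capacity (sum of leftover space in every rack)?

21

Sorted descending: 10, 10, 10, 9, 9, 9, 9, 9, 8, 8, 8, 8, 8, 8.
Put 10U in rack 1; 14U remain.
Put 10U in rack 1; 4U remain.
Put 10U in rack 2; 14U remain.
Put 9U in rack 2; 5U remain.
Put 9U in rack 3; 15U remain.
Put 9U in rack 3; 6U remain.
Put 9U in rack 4; 15U remain.
Put 9U in rack 4; 6U remain.
Put 8U in rack 5; 16U remain.
Put 8U in rack 5; 8U remain.
Put 8U in rack 5; 0U remain.
Put 8U in rack 6; 16U remain.
Put 8U in rack 6; 8U remain.
Put 8U in rack 6; 0U remain.
6 racks × 24U = 144U; used 123U; unused 21U.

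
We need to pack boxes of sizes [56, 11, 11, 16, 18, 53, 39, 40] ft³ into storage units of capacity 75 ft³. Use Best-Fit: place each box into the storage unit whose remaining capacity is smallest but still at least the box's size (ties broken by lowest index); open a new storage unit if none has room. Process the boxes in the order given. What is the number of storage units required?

Put 56 ft³ in storage unit 1; 19 ft³ remain.
Put 11 ft³ in storage unit 1; 8 ft³ remain.
Put 11 ft³ in storage unit 2; 64 ft³ remain.
Put 16 ft³ in storage unit 2; 48 ft³ remain.
Put 18 ft³ in storage unit 2; 30 ft³ remain.
Put 53 ft³ in storage unit 3; 22 ft³ remain.
Put 39 ft³ in storage unit 4; 36 ft³ remain.
Put 40 ft³ in storage unit 5; 35 ft³ remain.
Final storage units: [56,11] [11,16,18] [53] [39] [40].

5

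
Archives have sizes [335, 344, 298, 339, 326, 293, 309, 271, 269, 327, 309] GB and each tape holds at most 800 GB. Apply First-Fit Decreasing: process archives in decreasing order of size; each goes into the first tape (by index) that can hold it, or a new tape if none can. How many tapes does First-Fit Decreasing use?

6 tapes

Sorted descending: 344, 339, 335, 327, 326, 309, 309, 298, 293, 271, 269.
Put 344 GB in tape 1; 456 GB remain.
Put 339 GB in tape 1; 117 GB remain.
Put 335 GB in tape 2; 465 GB remain.
Put 327 GB in tape 2; 138 GB remain.
Put 326 GB in tape 3; 474 GB remain.
Put 309 GB in tape 3; 165 GB remain.
Put 309 GB in tape 4; 491 GB remain.
Put 298 GB in tape 4; 193 GB remain.
Put 293 GB in tape 5; 507 GB remain.
Put 271 GB in tape 5; 236 GB remain.
Put 269 GB in tape 6; 531 GB remain.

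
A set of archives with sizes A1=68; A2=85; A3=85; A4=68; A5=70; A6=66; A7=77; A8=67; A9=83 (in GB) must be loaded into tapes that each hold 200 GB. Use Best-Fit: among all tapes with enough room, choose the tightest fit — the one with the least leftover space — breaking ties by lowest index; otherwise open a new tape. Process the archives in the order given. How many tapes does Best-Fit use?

Put A1 (68 GB) in tape 1; 132 GB remain.
Put A2 (85 GB) in tape 1; 47 GB remain.
Put A3 (85 GB) in tape 2; 115 GB remain.
Put A4 (68 GB) in tape 2; 47 GB remain.
Put A5 (70 GB) in tape 3; 130 GB remain.
Put A6 (66 GB) in tape 3; 64 GB remain.
Put A7 (77 GB) in tape 4; 123 GB remain.
Put A8 (67 GB) in tape 4; 56 GB remain.
Put A9 (83 GB) in tape 5; 117 GB remain.
Final tapes: [68,85] [85,68] [70,66] [77,67] [83].

5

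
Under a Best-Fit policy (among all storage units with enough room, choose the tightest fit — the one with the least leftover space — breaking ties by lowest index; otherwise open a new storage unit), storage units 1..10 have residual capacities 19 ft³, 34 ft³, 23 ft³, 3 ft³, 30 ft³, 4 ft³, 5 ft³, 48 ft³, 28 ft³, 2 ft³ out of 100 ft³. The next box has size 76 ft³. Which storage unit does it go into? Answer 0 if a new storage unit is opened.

0

No storage unit has ≥ 76 ft³ free, so a new storage unit is opened.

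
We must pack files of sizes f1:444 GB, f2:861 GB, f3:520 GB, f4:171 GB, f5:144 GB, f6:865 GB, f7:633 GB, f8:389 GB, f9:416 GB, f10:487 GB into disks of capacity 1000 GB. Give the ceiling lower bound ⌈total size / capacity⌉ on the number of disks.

5 disks

Total size = 444 + 861 + 520 + 171 + 144 + 865 + 633 + 389 + 416 + 487 = 4930 GB.
⌈4930 / 1000⌉ = 5.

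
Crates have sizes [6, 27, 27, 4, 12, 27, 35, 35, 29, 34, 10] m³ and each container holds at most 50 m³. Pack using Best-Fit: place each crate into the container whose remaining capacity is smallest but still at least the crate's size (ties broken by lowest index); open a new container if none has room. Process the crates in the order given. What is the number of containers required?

7

Put 6 m³ in container 1; 44 m³ remain.
Put 27 m³ in container 1; 17 m³ remain.
Put 27 m³ in container 2; 23 m³ remain.
Put 4 m³ in container 1; 13 m³ remain.
Put 12 m³ in container 1; 1 m³ remain.
Put 27 m³ in container 3; 23 m³ remain.
Put 35 m³ in container 4; 15 m³ remain.
Put 35 m³ in container 5; 15 m³ remain.
Put 29 m³ in container 6; 21 m³ remain.
Put 34 m³ in container 7; 16 m³ remain.
Put 10 m³ in container 4; 5 m³ remain.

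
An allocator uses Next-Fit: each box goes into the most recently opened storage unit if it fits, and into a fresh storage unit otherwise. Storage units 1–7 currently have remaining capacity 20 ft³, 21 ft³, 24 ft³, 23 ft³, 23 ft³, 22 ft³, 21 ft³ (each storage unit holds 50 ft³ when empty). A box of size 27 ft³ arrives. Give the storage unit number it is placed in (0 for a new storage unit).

0

Next-Fit only looks at storage unit 7, which has 21 ft³ free.
27 ft³ does not fit, so a new storage unit is opened.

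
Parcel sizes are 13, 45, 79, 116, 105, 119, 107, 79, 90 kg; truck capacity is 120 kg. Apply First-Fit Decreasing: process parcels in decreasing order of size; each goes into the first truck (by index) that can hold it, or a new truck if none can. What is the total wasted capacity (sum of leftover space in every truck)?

207

Sorted descending: 119, 116, 107, 105, 90, 79, 79, 45, 13.
truck 1: place 119 kg, 1 kg left
truck 2: place 116 kg, 4 kg left
truck 3: place 107 kg, 13 kg left
truck 4: place 105 kg, 15 kg left
truck 5: place 90 kg, 30 kg left
truck 6: place 79 kg, 41 kg left
truck 7: place 79 kg, 41 kg left
truck 8: place 45 kg, 75 kg left
truck 3: place 13 kg, 0 kg left
8 trucks × 120 kg = 960 kg; used 753 kg; unused 207 kg.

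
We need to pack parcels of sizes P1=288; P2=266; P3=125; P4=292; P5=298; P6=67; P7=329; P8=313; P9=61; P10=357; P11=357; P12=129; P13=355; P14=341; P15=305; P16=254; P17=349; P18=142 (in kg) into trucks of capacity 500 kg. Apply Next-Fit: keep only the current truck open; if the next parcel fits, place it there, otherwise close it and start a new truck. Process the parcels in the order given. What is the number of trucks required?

13

truck 1: place P1 (288 kg), 212 kg left
truck 2: place P2 (266 kg), 234 kg left
truck 2: place P3 (125 kg), 109 kg left
truck 3: place P4 (292 kg), 208 kg left
truck 4: place P5 (298 kg), 202 kg left
truck 4: place P6 (67 kg), 135 kg left
truck 5: place P7 (329 kg), 171 kg left
truck 6: place P8 (313 kg), 187 kg left
truck 6: place P9 (61 kg), 126 kg left
truck 7: place P10 (357 kg), 143 kg left
truck 8: place P11 (357 kg), 143 kg left
truck 8: place P12 (129 kg), 14 kg left
truck 9: place P13 (355 kg), 145 kg left
truck 10: place P14 (341 kg), 159 kg left
truck 11: place P15 (305 kg), 195 kg left
truck 12: place P16 (254 kg), 246 kg left
truck 13: place P17 (349 kg), 151 kg left
truck 13: place P18 (142 kg), 9 kg left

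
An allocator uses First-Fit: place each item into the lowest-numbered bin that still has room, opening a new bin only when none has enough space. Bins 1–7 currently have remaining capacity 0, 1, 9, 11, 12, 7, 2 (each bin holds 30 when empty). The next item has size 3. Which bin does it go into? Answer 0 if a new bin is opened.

3

Bins with room: bin 3 (9), bin 4 (11), bin 5 (12), bin 6 (7).
The first with room is bin 3.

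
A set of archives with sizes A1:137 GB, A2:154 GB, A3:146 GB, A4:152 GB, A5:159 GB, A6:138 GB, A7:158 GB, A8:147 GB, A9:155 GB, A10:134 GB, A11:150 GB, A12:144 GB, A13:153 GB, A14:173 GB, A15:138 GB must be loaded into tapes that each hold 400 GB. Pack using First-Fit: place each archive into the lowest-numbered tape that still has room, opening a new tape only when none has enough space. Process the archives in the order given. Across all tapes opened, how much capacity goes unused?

962

tape 1: place A1 (137 GB), 263 GB left
tape 1: place A2 (154 GB), 109 GB left
tape 2: place A3 (146 GB), 254 GB left
tape 2: place A4 (152 GB), 102 GB left
tape 3: place A5 (159 GB), 241 GB left
tape 3: place A6 (138 GB), 103 GB left
tape 4: place A7 (158 GB), 242 GB left
tape 4: place A8 (147 GB), 95 GB left
tape 5: place A9 (155 GB), 245 GB left
tape 5: place A10 (134 GB), 111 GB left
tape 6: place A11 (150 GB), 250 GB left
tape 6: place A12 (144 GB), 106 GB left
tape 7: place A13 (153 GB), 247 GB left
tape 7: place A14 (173 GB), 74 GB left
tape 8: place A15 (138 GB), 262 GB left
8 tapes × 400 GB = 3200 GB; used 2238 GB; unused 962 GB.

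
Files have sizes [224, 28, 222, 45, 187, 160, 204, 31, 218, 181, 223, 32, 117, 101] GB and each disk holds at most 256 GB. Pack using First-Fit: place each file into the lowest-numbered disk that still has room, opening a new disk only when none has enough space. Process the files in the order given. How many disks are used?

9 disks

224 GB → disk 1 (remaining 32 GB)
28 GB → disk 1 (remaining 4 GB)
222 GB → disk 2 (remaining 34 GB)
45 GB → disk 3 (remaining 211 GB)
187 GB → disk 3 (remaining 24 GB)
160 GB → disk 4 (remaining 96 GB)
204 GB → disk 5 (remaining 52 GB)
31 GB → disk 2 (remaining 3 GB)
218 GB → disk 6 (remaining 38 GB)
181 GB → disk 7 (remaining 75 GB)
223 GB → disk 8 (remaining 33 GB)
32 GB → disk 4 (remaining 64 GB)
117 GB → disk 9 (remaining 139 GB)
101 GB → disk 9 (remaining 38 GB)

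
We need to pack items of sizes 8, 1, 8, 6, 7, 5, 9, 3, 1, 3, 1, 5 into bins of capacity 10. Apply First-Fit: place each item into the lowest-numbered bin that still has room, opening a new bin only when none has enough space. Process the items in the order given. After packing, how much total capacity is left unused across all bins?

3

8 → bin 1 (remaining 2)
1 → bin 1 (remaining 1)
8 → bin 2 (remaining 2)
6 → bin 3 (remaining 4)
7 → bin 4 (remaining 3)
5 → bin 5 (remaining 5)
9 → bin 6 (remaining 1)
3 → bin 3 (remaining 1)
1 → bin 1 (remaining 0)
3 → bin 4 (remaining 0)
1 → bin 2 (remaining 1)
5 → bin 5 (remaining 0)
6 bins × 10 = 60; used 57; unused 3.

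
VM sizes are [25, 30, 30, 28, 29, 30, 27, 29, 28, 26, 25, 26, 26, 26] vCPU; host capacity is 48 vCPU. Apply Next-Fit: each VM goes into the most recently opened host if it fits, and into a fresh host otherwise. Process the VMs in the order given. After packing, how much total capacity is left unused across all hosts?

287

host 1: place 25 vCPU, 23 vCPU left
host 2: place 30 vCPU, 18 vCPU left
host 3: place 30 vCPU, 18 vCPU left
host 4: place 28 vCPU, 20 vCPU left
host 5: place 29 vCPU, 19 vCPU left
host 6: place 30 vCPU, 18 vCPU left
host 7: place 27 vCPU, 21 vCPU left
host 8: place 29 vCPU, 19 vCPU left
host 9: place 28 vCPU, 20 vCPU left
host 10: place 26 vCPU, 22 vCPU left
host 11: place 25 vCPU, 23 vCPU left
host 12: place 26 vCPU, 22 vCPU left
host 13: place 26 vCPU, 22 vCPU left
host 14: place 26 vCPU, 22 vCPU left
14 hosts × 48 vCPU = 672 vCPU; used 385 vCPU; unused 287 vCPU.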